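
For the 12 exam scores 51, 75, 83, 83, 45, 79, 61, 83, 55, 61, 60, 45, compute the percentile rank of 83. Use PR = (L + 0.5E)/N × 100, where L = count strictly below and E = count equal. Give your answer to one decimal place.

87.5

N = 12.
Strictly below 83: 9. Equal to 83: 3.
PR = (9 + 0.5·3)/12 × 100 = 87.5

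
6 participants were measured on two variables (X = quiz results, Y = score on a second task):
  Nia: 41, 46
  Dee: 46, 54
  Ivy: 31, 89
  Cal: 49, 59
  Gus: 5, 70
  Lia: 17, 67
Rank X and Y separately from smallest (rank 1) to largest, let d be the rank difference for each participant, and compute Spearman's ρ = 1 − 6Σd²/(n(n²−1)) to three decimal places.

-0.600

Ranks of variable 1: 4, 5, 3, 6, 1, 2
Ranks of variable 2: 1, 2, 6, 3, 5, 4
d = r₁ − r₂: 3, 3, -3, 3, -4, -2
d²: 9, 9, 9, 9, 16, 4; Σd² = 56
ρ = 1 − 6·56/(6·35) = 1 − 336/210 = -0.600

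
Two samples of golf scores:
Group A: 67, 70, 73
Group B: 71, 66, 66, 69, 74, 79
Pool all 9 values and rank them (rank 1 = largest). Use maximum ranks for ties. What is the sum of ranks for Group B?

31

Sorted (descending): 79, 74, 73, 71, 70, 69, 67, 66, 66
The 2 values of 66 occupy positions 8–9 → each gets rank 9.
Group B values → pooled ranks: 71→4, 66→9, 66→9, 69→6, 74→2, 79→1
Rank sum = 4 + 9 + 9 + 6 + 2 + 1 = 31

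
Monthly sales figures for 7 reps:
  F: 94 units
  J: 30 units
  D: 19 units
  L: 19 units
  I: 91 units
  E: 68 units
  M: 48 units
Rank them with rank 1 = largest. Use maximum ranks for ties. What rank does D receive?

Sorted (descending): 94, 91, 68, 48, 30, 19, 19
The 2 values of 19 occupy positions 6–7 → each gets rank 7.
D has value 19 units → rank 7.

7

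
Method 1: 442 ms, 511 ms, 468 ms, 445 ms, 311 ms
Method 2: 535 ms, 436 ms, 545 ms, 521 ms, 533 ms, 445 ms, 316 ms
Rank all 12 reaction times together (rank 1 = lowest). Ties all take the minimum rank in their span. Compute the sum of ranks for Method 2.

Sorted (ascending): 311, 316, 436, 442, 445, 445, 468, 511, 521, 533, 535, 545
The 2 values of 445 occupy positions 5–6 → each gets rank 5.
Method 2 values → pooled ranks: 535→11, 436→3, 545→12, 521→9, 533→10, 445→5, 316→2
Rank sum = 11 + 3 + 12 + 9 + 10 + 5 + 2 = 52

52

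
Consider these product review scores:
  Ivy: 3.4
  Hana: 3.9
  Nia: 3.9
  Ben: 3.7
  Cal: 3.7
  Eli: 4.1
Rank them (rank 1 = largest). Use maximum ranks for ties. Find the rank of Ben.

Sorted (descending): 4.1, 3.9, 3.9, 3.7, 3.7, 3.4
The 2 values of 3.9 occupy positions 2–3 → each gets rank 3.
The 2 values of 3.7 occupy positions 4–5 → each gets rank 5.
Ben has value 3.7 → rank 5.

5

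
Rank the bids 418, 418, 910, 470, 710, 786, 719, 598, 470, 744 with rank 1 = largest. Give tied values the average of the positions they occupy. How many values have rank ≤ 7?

Sorted (descending): 910, 786, 744, 719, 710, 598, 470, 470, 418, 418
The 2 values of 470 occupy positions 7–8 → average rank (7+8)/2 = 7.5.
The 2 values of 418 occupy positions 9–10 → average rank (9+10)/2 = 9.5.
Ranks ≤ 7: {1, 2, 3, 4, 5, 6} → 6 values.

6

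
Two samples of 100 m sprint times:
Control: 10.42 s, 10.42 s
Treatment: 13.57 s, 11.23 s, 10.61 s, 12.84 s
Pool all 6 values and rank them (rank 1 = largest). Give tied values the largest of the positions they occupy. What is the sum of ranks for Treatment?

10

Sorted (descending): 13.57, 12.84, 11.23, 10.61, 10.42, 10.42
The 2 values of 10.42 occupy positions 5–6 → each gets rank 6.
Treatment values → pooled ranks: 13.57→1, 11.23→3, 10.61→4, 12.84→2
Rank sum = 1 + 3 + 4 + 2 = 10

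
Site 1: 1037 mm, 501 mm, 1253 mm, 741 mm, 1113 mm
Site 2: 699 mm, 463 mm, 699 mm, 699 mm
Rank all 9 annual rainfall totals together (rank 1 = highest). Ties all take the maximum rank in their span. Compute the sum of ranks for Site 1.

Sorted (descending): 1253, 1113, 1037, 741, 699, 699, 699, 501, 463
The 3 values of 699 occupy positions 5–7 → each gets rank 7.
Site 1 values → pooled ranks: 1037→3, 501→8, 1253→1, 741→4, 1113→2
Rank sum = 3 + 8 + 1 + 4 + 2 = 18

18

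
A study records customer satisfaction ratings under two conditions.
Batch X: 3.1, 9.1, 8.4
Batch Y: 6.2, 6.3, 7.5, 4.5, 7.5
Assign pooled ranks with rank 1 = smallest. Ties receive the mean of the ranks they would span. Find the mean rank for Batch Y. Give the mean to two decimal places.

Sorted (ascending): 3.1, 4.5, 6.2, 6.3, 7.5, 7.5, 8.4, 9.1
The 2 values of 7.5 occupy positions 5–6 → average rank (5+6)/2 = 5.5.
Batch Y values → pooled ranks: 6.2→3, 6.3→4, 7.5→5.5, 4.5→2, 7.5→5.5
Mean rank = (3 + 4 + 5.5 + 2 + 5.5) / 5 = 4.00

4.00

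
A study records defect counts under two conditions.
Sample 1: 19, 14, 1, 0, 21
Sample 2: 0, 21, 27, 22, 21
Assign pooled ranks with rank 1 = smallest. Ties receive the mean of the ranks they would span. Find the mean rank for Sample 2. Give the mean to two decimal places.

Sorted (ascending): 0, 0, 1, 14, 19, 21, 21, 21, 22, 27
The 2 values of 0 occupy positions 1–2 → average rank (1+2)/2 = 1.5.
The 3 values of 21 occupy positions 6–8 → average rank 7.
Sample 2 values → pooled ranks: 0→1.5, 21→7, 27→10, 22→9, 21→7
Mean rank = (1.5 + 7 + 10 + 9 + 7) / 5 = 6.90

6.90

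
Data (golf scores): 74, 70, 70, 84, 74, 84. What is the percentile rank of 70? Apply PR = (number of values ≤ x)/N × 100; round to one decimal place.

N = 6.
Strictly below 70: 0. Equal to 70: 2.
PR = 2/6 × 100 = 33.3

33.3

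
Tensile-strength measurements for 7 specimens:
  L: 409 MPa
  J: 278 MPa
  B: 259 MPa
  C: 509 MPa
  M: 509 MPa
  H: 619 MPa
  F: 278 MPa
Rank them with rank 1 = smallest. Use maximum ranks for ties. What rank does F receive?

3

Sorted (ascending): 259, 278, 278, 409, 509, 509, 619
The 2 values of 278 occupy positions 2–3 → each gets rank 3.
The 2 values of 509 occupy positions 5–6 → each gets rank 6.
F has value 278 MPa → rank 3.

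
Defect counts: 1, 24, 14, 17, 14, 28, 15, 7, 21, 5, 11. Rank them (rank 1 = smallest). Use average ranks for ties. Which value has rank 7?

15

Sorted (ascending): 1, 5, 7, 11, 14, 14, 15, 17, 21, 24, 28
The 2 values of 14 occupy positions 5–6 → average rank (5+6)/2 = 5.5.
Rank 7 → value 15.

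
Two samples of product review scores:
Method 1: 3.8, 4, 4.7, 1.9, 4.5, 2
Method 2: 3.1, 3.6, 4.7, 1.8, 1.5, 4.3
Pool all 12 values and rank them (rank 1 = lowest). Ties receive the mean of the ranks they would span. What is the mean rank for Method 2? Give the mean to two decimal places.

5.75

Sorted (ascending): 1.5, 1.8, 1.9, 2, 3.1, 3.6, 3.8, 4, 4.3, 4.5, 4.7, 4.7
The 2 values of 4.7 occupy positions 11–12 → average rank (11+12)/2 = 11.5.
Method 2 values → pooled ranks: 3.1→5, 3.6→6, 4.7→11.5, 1.8→2, 1.5→1, 4.3→9
Mean rank = (5 + 6 + 11.5 + 2 + 1 + 9) / 6 = 5.75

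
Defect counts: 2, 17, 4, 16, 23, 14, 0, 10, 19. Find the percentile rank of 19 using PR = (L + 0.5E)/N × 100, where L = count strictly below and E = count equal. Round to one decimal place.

83.3

N = 9.
Strictly below 19: 7. Equal to 19: 1.
PR = (7 + 0.5·1)/9 × 100 = 83.3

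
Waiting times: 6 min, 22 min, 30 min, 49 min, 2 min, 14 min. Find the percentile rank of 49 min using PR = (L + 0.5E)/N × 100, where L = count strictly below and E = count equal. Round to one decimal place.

N = 6.
Strictly below 49: 5. Equal to 49: 1.
PR = (5 + 0.5·1)/6 × 100 = 91.7

91.7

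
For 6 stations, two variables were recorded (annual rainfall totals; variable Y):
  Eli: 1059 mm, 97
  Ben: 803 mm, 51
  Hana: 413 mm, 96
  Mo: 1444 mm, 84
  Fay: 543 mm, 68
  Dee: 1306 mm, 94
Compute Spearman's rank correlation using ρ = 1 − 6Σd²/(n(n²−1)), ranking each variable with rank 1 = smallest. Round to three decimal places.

Ranks of variable 1: 4, 3, 1, 6, 2, 5
Ranks of variable 2: 6, 1, 5, 3, 2, 4
d = r₁ − r₂: -2, 2, -4, 3, 0, 1
d²: 4, 4, 16, 9, 0, 1; Σd² = 34
ρ = 1 − 6·34/(6·35) = 1 − 204/210 = 0.029

0.029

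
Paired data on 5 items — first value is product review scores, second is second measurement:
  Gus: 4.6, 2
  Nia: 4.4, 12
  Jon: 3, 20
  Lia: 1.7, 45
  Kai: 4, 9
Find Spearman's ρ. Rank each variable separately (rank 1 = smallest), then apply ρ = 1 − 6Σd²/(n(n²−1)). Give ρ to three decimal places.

Ranks of variable 1: 5, 4, 2, 1, 3
Ranks of variable 2: 1, 3, 4, 5, 2
d = r₁ − r₂: 4, 1, -2, -4, 1
d²: 16, 1, 4, 16, 1; Σd² = 38
ρ = 1 − 6·38/(5·24) = 1 − 228/120 = -0.900

-0.900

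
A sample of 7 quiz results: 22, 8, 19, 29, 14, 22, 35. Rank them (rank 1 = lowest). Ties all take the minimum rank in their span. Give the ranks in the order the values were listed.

4, 1, 3, 6, 2, 4, 7

Sorted (ascending): 8, 14, 19, 22, 22, 29, 35
The 2 values of 22 occupy positions 4–5 → each gets rank 4.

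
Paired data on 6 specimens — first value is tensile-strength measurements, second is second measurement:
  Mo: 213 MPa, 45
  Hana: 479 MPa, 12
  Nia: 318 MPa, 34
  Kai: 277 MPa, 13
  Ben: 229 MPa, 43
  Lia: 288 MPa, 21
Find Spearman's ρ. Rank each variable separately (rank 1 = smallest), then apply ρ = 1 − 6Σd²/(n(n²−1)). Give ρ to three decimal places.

Ranks of variable 1: 1, 6, 5, 3, 2, 4
Ranks of variable 2: 6, 1, 4, 2, 5, 3
d = r₁ − r₂: -5, 5, 1, 1, -3, 1
d²: 25, 25, 1, 1, 9, 1; Σd² = 62
ρ = 1 − 6·62/(6·35) = 1 − 372/210 = -0.771

-0.771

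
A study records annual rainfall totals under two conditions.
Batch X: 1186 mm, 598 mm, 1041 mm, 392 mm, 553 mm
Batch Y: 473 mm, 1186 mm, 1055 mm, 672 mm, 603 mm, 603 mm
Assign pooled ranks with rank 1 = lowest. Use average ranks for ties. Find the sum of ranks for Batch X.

Sorted (ascending): 392, 473, 553, 598, 603, 603, 672, 1041, 1055, 1186, 1186
The 2 values of 603 occupy positions 5–6 → average rank (5+6)/2 = 5.5.
The 2 values of 1186 occupy positions 10–11 → average rank (10+11)/2 = 10.5.
Batch X values → pooled ranks: 1186→10.5, 598→4, 1041→8, 392→1, 553→3
Rank sum = 10.5 + 4 + 8 + 1 + 3 = 26.5

26.5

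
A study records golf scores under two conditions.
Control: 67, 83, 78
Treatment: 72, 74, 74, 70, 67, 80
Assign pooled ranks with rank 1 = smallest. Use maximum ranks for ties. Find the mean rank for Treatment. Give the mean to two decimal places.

4.83

Sorted (ascending): 67, 67, 70, 72, 74, 74, 78, 80, 83
The 2 values of 67 occupy positions 1–2 → each gets rank 2.
The 2 values of 74 occupy positions 5–6 → each gets rank 6.
Treatment values → pooled ranks: 72→4, 74→6, 74→6, 70→3, 67→2, 80→8
Mean rank = (4 + 6 + 6 + 3 + 2 + 8) / 6 = 4.83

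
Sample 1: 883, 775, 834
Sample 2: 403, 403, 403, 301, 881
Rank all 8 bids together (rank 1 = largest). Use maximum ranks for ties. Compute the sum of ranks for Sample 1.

8

Sorted (descending): 883, 881, 834, 775, 403, 403, 403, 301
The 3 values of 403 occupy positions 5–7 → each gets rank 7.
Sample 1 values → pooled ranks: 883→1, 775→4, 834→3
Rank sum = 1 + 4 + 3 = 8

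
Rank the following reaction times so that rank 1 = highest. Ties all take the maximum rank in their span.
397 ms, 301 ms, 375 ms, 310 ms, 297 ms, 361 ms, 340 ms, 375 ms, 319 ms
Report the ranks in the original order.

Sorted (descending): 397, 375, 375, 361, 340, 319, 310, 301, 297
The 2 values of 375 occupy positions 2–3 → each gets rank 3.

1, 8, 3, 7, 9, 4, 5, 3, 6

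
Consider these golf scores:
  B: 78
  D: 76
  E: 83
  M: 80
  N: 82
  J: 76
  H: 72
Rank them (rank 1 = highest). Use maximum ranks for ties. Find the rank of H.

7

Sorted (descending): 83, 82, 80, 78, 76, 76, 72
The 2 values of 76 occupy positions 5–6 → each gets rank 6.
H has value 72 → rank 7.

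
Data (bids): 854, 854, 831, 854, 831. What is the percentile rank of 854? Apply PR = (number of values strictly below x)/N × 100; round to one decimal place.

N = 5.
Strictly below 854: 2. Equal to 854: 3.
PR = 2/5 × 100 = 40.0

40.0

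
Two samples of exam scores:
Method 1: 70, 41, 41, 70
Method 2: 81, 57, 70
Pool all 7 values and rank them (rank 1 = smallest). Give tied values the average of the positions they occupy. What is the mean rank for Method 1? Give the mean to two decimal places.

Sorted (ascending): 41, 41, 57, 70, 70, 70, 81
The 2 values of 41 occupy positions 1–2 → average rank (1+2)/2 = 1.5.
The 3 values of 70 occupy positions 4–6 → average rank 5.
Method 1 values → pooled ranks: 70→5, 41→1.5, 41→1.5, 70→5
Mean rank = (5 + 1.5 + 1.5 + 5) / 4 = 3.25

3.25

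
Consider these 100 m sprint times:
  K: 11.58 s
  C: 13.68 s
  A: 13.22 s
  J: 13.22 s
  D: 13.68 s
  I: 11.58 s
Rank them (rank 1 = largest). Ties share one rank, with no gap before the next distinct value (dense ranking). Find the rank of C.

1

Sorted (descending): 13.68, 13.68, 13.22, 13.22, 11.58, 11.58
The 2 values of 13.68 share dense rank 1.
The 2 values of 13.22 share dense rank 2.
The 2 values of 11.58 share dense rank 3.
C has value 13.68 s → rank 1.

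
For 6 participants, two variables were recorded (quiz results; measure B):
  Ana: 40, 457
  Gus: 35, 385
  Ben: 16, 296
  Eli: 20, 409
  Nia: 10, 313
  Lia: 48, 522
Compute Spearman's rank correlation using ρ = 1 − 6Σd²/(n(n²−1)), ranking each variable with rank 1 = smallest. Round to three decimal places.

Ranks of variable 1: 5, 4, 2, 3, 1, 6
Ranks of variable 2: 5, 3, 1, 4, 2, 6
d = r₁ − r₂: 0, 1, 1, -1, -1, 0
d²: 0, 1, 1, 1, 1, 0; Σd² = 4
ρ = 1 − 6·4/(6·35) = 1 − 24/210 = 0.886

0.886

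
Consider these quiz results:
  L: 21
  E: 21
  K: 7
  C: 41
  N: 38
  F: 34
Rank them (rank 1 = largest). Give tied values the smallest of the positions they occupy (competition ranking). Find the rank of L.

4

Sorted (descending): 41, 38, 34, 21, 21, 7
The 2 values of 21 occupy positions 4–5 → each gets rank 4.
L has value 21 → rank 4.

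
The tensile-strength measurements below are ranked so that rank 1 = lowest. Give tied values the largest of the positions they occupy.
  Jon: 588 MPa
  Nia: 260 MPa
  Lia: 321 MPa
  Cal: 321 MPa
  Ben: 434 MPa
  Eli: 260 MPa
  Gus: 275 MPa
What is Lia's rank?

5

Sorted (ascending): 260, 260, 275, 321, 321, 434, 588
The 2 values of 260 occupy positions 1–2 → each gets rank 2.
The 2 values of 321 occupy positions 4–5 → each gets rank 5.
Lia has value 321 MPa → rank 5.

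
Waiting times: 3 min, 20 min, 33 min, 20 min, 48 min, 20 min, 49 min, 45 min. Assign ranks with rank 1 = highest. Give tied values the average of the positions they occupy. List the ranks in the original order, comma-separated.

Sorted (descending): 49, 48, 45, 33, 20, 20, 20, 3
The 3 values of 20 occupy positions 5–7 → average rank 6.

8, 6, 4, 6, 2, 6, 1, 3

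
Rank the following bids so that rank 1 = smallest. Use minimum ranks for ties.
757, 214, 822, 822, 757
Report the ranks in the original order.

Sorted (ascending): 214, 757, 757, 822, 822
The 2 values of 757 occupy positions 2–3 → each gets rank 2.
The 2 values of 822 occupy positions 4–5 → each gets rank 4.

2, 1, 4, 4, 2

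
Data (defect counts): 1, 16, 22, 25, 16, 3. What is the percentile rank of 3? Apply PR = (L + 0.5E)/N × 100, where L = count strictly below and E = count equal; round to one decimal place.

25.0

N = 6.
Strictly below 3: 1. Equal to 3: 1.
PR = (1 + 0.5·1)/6 × 100 = 25.0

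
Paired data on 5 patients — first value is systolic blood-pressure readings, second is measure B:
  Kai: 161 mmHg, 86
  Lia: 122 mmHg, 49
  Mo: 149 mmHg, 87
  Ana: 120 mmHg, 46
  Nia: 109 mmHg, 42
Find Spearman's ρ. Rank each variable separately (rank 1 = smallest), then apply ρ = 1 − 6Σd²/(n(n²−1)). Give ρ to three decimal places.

Ranks of variable 1: 5, 3, 4, 2, 1
Ranks of variable 2: 4, 3, 5, 2, 1
d = r₁ − r₂: 1, 0, -1, 0, 0
d²: 1, 0, 1, 0, 0; Σd² = 2
ρ = 1 − 6·2/(5·24) = 1 − 12/120 = 0.900

0.900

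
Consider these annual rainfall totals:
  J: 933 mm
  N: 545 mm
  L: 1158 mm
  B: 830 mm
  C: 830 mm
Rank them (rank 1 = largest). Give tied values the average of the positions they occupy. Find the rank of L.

1

Sorted (descending): 1158, 933, 830, 830, 545
The 2 values of 830 occupy positions 3–4 → average rank (3+4)/2 = 3.5.
L has value 1158 mm → rank 1.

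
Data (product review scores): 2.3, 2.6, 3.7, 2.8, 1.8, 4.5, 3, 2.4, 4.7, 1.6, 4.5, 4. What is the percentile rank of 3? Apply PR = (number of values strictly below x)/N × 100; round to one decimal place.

50.0

N = 12.
Strictly below 3: 6. Equal to 3: 1.
PR = 6/12 × 100 = 50.0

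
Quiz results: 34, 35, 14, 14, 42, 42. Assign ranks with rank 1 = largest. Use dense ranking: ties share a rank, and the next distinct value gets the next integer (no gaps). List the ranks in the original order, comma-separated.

Sorted (descending): 42, 42, 35, 34, 14, 14
The 2 values of 42 share dense rank 1.
The 2 values of 14 share dense rank 4.
Remaining distinct values take the next consecutive integers.

3, 2, 4, 4, 1, 1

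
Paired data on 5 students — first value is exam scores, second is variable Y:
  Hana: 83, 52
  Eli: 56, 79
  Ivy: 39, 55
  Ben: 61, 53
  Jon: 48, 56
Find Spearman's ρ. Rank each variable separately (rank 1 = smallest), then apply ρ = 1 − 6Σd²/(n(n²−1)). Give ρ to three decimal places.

Ranks of variable 1: 5, 3, 1, 4, 2
Ranks of variable 2: 1, 5, 3, 2, 4
d = r₁ − r₂: 4, -2, -2, 2, -2
d²: 16, 4, 4, 4, 4; Σd² = 32
ρ = 1 − 6·32/(5·24) = 1 − 192/120 = -0.600

-0.600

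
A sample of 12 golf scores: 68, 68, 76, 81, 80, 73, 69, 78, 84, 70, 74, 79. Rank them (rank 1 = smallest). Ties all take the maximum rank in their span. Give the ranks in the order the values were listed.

2, 2, 7, 11, 10, 5, 3, 8, 12, 4, 6, 9

Sorted (ascending): 68, 68, 69, 70, 73, 74, 76, 78, 79, 80, 81, 84
The 2 values of 68 occupy positions 1–2 → each gets rank 2.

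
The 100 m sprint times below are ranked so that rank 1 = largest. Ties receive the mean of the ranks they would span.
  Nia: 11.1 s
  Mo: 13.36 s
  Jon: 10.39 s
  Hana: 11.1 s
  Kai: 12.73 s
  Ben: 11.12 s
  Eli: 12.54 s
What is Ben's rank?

Sorted (descending): 13.36, 12.73, 12.54, 11.12, 11.1, 11.1, 10.39
The 2 values of 11.1 occupy positions 5–6 → average rank (5+6)/2 = 5.5.
Ben has value 11.12 s → rank 4.

4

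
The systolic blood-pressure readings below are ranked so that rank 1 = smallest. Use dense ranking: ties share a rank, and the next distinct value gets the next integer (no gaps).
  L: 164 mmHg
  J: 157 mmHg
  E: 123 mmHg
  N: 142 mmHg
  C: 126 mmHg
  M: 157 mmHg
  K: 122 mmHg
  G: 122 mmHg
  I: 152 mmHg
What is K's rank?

1

Sorted (ascending): 122, 122, 123, 126, 142, 152, 157, 157, 164
The 2 values of 122 share dense rank 1.
The 2 values of 157 share dense rank 6.
Remaining distinct values take the next consecutive integers.
K has value 122 mmHg → rank 1.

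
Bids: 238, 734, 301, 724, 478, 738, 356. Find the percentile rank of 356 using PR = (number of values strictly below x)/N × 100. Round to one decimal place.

28.6

N = 7.
Strictly below 356: 2. Equal to 356: 1.
PR = 2/7 × 100 = 28.6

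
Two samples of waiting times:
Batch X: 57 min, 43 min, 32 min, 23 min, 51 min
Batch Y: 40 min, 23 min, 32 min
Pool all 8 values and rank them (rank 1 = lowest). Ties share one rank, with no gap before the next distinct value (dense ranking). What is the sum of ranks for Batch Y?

Sorted (ascending): 23, 23, 32, 32, 40, 43, 51, 57
The 2 values of 23 share dense rank 1.
The 2 values of 32 share dense rank 2.
Remaining distinct values take the next consecutive integers.
Batch Y values → pooled ranks: 40→3, 23→1, 32→2
Rank sum = 3 + 1 + 2 = 6

6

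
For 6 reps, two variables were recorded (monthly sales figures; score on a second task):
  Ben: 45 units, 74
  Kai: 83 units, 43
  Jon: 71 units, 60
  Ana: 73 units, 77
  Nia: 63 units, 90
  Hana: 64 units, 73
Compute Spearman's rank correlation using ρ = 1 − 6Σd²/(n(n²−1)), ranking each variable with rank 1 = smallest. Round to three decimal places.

-0.543

Ranks of variable 1: 1, 6, 4, 5, 2, 3
Ranks of variable 2: 4, 1, 2, 5, 6, 3
d = r₁ − r₂: -3, 5, 2, 0, -4, 0
d²: 9, 25, 4, 0, 16, 0; Σd² = 54
ρ = 1 − 6·54/(6·35) = 1 − 324/210 = -0.543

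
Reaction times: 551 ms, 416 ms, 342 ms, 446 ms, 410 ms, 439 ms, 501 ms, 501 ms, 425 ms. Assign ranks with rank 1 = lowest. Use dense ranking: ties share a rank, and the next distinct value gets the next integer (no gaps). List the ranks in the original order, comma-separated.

8, 3, 1, 6, 2, 5, 7, 7, 4

Sorted (ascending): 342, 410, 416, 425, 439, 446, 501, 501, 551
The 2 values of 501 share dense rank 7.
Remaining distinct values take the next consecutive integers.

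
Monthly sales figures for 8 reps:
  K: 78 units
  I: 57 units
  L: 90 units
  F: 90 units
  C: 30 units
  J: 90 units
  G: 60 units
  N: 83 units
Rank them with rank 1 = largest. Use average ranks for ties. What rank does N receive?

Sorted (descending): 90, 90, 90, 83, 78, 60, 57, 30
The 3 values of 90 occupy positions 1–3 → average rank 2.
N has value 83 units → rank 4.

4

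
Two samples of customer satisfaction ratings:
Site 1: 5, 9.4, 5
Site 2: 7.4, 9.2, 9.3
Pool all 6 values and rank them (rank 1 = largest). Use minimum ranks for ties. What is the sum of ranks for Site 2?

9

Sorted (descending): 9.4, 9.3, 9.2, 7.4, 5, 5
The 2 values of 5 occupy positions 5–6 → each gets rank 5.
Site 2 values → pooled ranks: 7.4→4, 9.2→3, 9.3→2
Rank sum = 4 + 3 + 2 = 9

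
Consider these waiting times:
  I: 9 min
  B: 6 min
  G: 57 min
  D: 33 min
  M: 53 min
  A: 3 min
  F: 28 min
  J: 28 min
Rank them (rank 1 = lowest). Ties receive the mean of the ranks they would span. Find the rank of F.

4.5

Sorted (ascending): 3, 6, 9, 28, 28, 33, 53, 57
The 2 values of 28 occupy positions 4–5 → average rank (4+5)/2 = 4.5.
F has value 28 min → rank 4.5.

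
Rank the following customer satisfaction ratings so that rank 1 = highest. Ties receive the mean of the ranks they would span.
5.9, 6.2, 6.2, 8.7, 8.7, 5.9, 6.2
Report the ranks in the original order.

Sorted (descending): 8.7, 8.7, 6.2, 6.2, 6.2, 5.9, 5.9
The 2 values of 8.7 occupy positions 1–2 → average rank (1+2)/2 = 1.5.
The 3 values of 6.2 occupy positions 3–5 → average rank 4.
The 2 values of 5.9 occupy positions 6–7 → average rank (6+7)/2 = 6.5.

6.5, 4, 4, 1.5, 1.5, 6.5, 4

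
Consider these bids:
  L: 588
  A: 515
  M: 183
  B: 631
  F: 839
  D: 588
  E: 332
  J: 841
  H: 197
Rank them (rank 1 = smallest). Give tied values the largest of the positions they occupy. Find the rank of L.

Sorted (ascending): 183, 197, 332, 515, 588, 588, 631, 839, 841
The 2 values of 588 occupy positions 5–6 → each gets rank 6.
L has value 588 → rank 6.

6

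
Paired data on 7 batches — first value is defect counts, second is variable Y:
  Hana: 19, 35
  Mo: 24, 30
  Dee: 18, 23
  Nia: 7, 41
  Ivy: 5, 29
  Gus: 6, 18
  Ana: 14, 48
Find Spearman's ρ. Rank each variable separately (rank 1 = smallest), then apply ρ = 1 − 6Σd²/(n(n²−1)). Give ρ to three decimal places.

Ranks of variable 1: 6, 7, 5, 3, 1, 2, 4
Ranks of variable 2: 5, 4, 2, 6, 3, 1, 7
d = r₁ − r₂: 1, 3, 3, -3, -2, 1, -3
d²: 1, 9, 9, 9, 4, 1, 9; Σd² = 42
ρ = 1 − 6·42/(7·48) = 1 − 252/336 = 0.250

0.250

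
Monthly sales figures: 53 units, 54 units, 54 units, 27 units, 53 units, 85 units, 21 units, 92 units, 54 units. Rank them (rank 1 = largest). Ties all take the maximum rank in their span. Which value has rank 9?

Sorted (descending): 92, 85, 54, 54, 54, 53, 53, 27, 21
The 3 values of 54 occupy positions 3–5 → each gets rank 5.
The 2 values of 53 occupy positions 6–7 → each gets rank 7.
Rank 9 → value 21.

21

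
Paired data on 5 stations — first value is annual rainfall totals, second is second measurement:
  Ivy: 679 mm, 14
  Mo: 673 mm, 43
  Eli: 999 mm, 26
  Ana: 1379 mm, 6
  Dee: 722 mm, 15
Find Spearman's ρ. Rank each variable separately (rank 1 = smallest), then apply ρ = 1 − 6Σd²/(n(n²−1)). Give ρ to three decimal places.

Ranks of variable 1: 2, 1, 4, 5, 3
Ranks of variable 2: 2, 5, 4, 1, 3
d = r₁ − r₂: 0, -4, 0, 4, 0
d²: 0, 16, 0, 16, 0; Σd² = 32
ρ = 1 − 6·32/(5·24) = 1 − 192/120 = -0.600

-0.600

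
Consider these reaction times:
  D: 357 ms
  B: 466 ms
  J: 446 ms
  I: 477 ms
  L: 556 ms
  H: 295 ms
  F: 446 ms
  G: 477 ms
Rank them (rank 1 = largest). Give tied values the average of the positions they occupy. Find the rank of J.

Sorted (descending): 556, 477, 477, 466, 446, 446, 357, 295
The 2 values of 477 occupy positions 2–3 → average rank (2+3)/2 = 2.5.
The 2 values of 446 occupy positions 5–6 → average rank (5+6)/2 = 5.5.
J has value 446 ms → rank 5.5.

5.5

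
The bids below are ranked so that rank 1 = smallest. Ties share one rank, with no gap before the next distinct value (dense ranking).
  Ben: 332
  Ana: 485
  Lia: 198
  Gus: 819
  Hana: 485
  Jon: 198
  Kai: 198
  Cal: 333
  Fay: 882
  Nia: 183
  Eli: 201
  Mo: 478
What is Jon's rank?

2

Sorted (ascending): 183, 198, 198, 198, 201, 332, 333, 478, 485, 485, 819, 882
The 3 values of 198 share dense rank 2.
The 2 values of 485 share dense rank 7.
Remaining distinct values take the next consecutive integers.
Jon has value 198 → rank 2.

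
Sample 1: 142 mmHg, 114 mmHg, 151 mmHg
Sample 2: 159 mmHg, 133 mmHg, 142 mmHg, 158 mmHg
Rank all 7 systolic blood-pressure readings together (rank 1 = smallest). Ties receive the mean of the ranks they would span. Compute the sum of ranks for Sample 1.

9.5

Sorted (ascending): 114, 133, 142, 142, 151, 158, 159
The 2 values of 142 occupy positions 3–4 → average rank (3+4)/2 = 3.5.
Sample 1 values → pooled ranks: 142→3.5, 114→1, 151→5
Rank sum = 3.5 + 1 + 5 = 9.5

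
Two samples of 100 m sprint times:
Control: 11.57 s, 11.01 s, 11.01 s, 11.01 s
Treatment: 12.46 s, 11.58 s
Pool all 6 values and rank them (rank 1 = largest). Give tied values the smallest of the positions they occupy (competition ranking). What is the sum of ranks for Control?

15

Sorted (descending): 12.46, 11.58, 11.57, 11.01, 11.01, 11.01
The 3 values of 11.01 occupy positions 4–6 → each gets rank 4.
Control values → pooled ranks: 11.57→3, 11.01→4, 11.01→4, 11.01→4
Rank sum = 3 + 4 + 4 + 4 = 15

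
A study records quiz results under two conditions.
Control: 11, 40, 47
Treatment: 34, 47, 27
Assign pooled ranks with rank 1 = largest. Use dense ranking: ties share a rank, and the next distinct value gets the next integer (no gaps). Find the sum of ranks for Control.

Sorted (descending): 47, 47, 40, 34, 27, 11
The 2 values of 47 share dense rank 1.
Remaining distinct values take the next consecutive integers.
Control values → pooled ranks: 11→5, 40→2, 47→1
Rank sum = 5 + 2 + 1 = 8

8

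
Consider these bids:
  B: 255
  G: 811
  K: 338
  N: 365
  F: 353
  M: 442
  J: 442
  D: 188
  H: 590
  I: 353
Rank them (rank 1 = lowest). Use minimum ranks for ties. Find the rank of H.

Sorted (ascending): 188, 255, 338, 353, 353, 365, 442, 442, 590, 811
The 2 values of 353 occupy positions 4–5 → each gets rank 4.
The 2 values of 442 occupy positions 7–8 → each gets rank 7.
H has value 590 → rank 9.

9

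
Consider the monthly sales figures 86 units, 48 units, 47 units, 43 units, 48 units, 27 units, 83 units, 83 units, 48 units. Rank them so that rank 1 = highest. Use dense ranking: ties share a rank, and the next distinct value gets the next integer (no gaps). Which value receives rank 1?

Sorted (descending): 86, 83, 83, 48, 48, 48, 47, 43, 27
The 2 values of 83 share dense rank 2.
The 3 values of 48 share dense rank 3.
Remaining distinct values take the next consecutive integers.
Rank 1 → value 86.

86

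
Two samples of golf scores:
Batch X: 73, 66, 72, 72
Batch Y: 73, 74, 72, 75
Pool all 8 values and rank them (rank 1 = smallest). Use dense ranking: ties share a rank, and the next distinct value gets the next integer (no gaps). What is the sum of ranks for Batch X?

Sorted (ascending): 66, 72, 72, 72, 73, 73, 74, 75
The 3 values of 72 share dense rank 2.
The 2 values of 73 share dense rank 3.
Remaining distinct values take the next consecutive integers.
Batch X values → pooled ranks: 73→3, 66→1, 72→2, 72→2
Rank sum = 3 + 1 + 2 + 2 = 8

8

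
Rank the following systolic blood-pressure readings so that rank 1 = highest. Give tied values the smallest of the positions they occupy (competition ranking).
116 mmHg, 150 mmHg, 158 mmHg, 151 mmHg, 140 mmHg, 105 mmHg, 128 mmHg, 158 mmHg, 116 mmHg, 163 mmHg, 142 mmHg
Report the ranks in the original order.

Sorted (descending): 163, 158, 158, 151, 150, 142, 140, 128, 116, 116, 105
The 2 values of 158 occupy positions 2–3 → each gets rank 2.
The 2 values of 116 occupy positions 9–10 → each gets rank 9.

9, 5, 2, 4, 7, 11, 8, 2, 9, 1, 6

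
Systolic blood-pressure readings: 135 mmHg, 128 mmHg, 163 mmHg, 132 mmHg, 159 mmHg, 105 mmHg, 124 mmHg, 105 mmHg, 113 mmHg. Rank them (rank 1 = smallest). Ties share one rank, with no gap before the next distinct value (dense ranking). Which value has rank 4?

128

Sorted (ascending): 105, 105, 113, 124, 128, 132, 135, 159, 163
The 2 values of 105 share dense rank 1.
Remaining distinct values take the next consecutive integers.
Rank 4 → value 128.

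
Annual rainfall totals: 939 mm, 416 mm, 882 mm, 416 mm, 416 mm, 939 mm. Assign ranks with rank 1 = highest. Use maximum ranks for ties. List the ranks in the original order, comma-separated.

2, 6, 3, 6, 6, 2

Sorted (descending): 939, 939, 882, 416, 416, 416
The 2 values of 939 occupy positions 1–2 → each gets rank 2.
The 3 values of 416 occupy positions 4–6 → each gets rank 6.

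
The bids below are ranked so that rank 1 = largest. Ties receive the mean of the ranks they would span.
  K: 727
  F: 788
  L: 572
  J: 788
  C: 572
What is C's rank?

4.5

Sorted (descending): 788, 788, 727, 572, 572
The 2 values of 788 occupy positions 1–2 → average rank (1+2)/2 = 1.5.
The 2 values of 572 occupy positions 4–5 → average rank (4+5)/2 = 4.5.
C has value 572 → rank 4.5.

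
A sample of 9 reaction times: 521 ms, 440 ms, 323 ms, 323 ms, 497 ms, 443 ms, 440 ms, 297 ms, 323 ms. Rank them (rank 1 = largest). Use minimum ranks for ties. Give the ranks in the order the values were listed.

Sorted (descending): 521, 497, 443, 440, 440, 323, 323, 323, 297
The 2 values of 440 occupy positions 4–5 → each gets rank 4.
The 3 values of 323 occupy positions 6–8 → each gets rank 6.

1, 4, 6, 6, 2, 3, 4, 9, 6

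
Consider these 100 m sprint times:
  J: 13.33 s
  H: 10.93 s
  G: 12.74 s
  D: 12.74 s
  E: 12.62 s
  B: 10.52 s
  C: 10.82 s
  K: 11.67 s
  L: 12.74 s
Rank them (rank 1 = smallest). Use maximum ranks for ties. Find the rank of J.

9

Sorted (ascending): 10.52, 10.82, 10.93, 11.67, 12.62, 12.74, 12.74, 12.74, 13.33
The 3 values of 12.74 occupy positions 6–8 → each gets rank 8.
J has value 13.33 s → rank 9.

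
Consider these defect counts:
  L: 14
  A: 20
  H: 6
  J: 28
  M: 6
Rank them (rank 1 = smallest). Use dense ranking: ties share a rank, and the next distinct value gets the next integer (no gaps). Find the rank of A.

3

Sorted (ascending): 6, 6, 14, 20, 28
The 2 values of 6 share dense rank 1.
Remaining distinct values take the next consecutive integers.
A has value 20 → rank 3.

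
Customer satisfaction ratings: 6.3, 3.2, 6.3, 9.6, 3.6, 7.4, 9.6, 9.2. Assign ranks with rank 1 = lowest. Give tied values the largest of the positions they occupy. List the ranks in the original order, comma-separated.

4, 1, 4, 8, 2, 5, 8, 6

Sorted (ascending): 3.2, 3.6, 6.3, 6.3, 7.4, 9.2, 9.6, 9.6
The 2 values of 6.3 occupy positions 3–4 → each gets rank 4.
The 2 values of 9.6 occupy positions 7–8 → each gets rank 8.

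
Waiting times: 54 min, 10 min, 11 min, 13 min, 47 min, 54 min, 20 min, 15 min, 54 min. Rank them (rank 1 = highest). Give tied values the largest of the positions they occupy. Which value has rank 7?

Sorted (descending): 54, 54, 54, 47, 20, 15, 13, 11, 10
The 3 values of 54 occupy positions 1–3 → each gets rank 3.
Rank 7 → value 13.

13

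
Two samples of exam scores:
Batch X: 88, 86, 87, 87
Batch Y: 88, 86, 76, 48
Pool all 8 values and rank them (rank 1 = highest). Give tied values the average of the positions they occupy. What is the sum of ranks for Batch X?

14

Sorted (descending): 88, 88, 87, 87, 86, 86, 76, 48
The 2 values of 88 occupy positions 1–2 → average rank (1+2)/2 = 1.5.
The 2 values of 87 occupy positions 3–4 → average rank (3+4)/2 = 3.5.
The 2 values of 86 occupy positions 5–6 → average rank (5+6)/2 = 5.5.
Batch X values → pooled ranks: 88→1.5, 86→5.5, 87→3.5, 87→3.5
Rank sum = 1.5 + 5.5 + 3.5 + 3.5 = 14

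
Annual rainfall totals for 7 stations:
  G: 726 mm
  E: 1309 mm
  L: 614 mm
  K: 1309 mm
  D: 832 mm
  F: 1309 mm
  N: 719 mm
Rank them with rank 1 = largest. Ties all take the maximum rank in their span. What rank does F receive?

3

Sorted (descending): 1309, 1309, 1309, 832, 726, 719, 614
The 3 values of 1309 occupy positions 1–3 → each gets rank 3.
F has value 1309 mm → rank 3.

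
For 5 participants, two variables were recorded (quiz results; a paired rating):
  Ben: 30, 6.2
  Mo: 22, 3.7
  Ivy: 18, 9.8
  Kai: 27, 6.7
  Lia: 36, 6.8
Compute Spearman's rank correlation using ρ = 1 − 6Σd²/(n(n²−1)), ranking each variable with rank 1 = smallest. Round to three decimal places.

-0.100

Ranks of variable 1: 4, 2, 1, 3, 5
Ranks of variable 2: 2, 1, 5, 3, 4
d = r₁ − r₂: 2, 1, -4, 0, 1
d²: 4, 1, 16, 0, 1; Σd² = 22
ρ = 1 − 6·22/(5·24) = 1 − 132/120 = -0.100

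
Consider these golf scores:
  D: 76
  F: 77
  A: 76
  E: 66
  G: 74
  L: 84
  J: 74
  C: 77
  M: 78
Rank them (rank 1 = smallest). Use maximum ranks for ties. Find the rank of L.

Sorted (ascending): 66, 74, 74, 76, 76, 77, 77, 78, 84
The 2 values of 74 occupy positions 2–3 → each gets rank 3.
The 2 values of 76 occupy positions 4–5 → each gets rank 5.
The 2 values of 77 occupy positions 6–7 → each gets rank 7.
L has value 84 → rank 9.

9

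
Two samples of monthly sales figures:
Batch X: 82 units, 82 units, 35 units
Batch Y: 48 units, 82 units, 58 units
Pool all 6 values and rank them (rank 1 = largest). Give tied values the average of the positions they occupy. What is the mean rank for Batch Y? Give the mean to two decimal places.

Sorted (descending): 82, 82, 82, 58, 48, 35
The 3 values of 82 occupy positions 1–3 → average rank 2.
Batch Y values → pooled ranks: 48→5, 82→2, 58→4
Mean rank = (5 + 2 + 4) / 3 = 3.67

3.67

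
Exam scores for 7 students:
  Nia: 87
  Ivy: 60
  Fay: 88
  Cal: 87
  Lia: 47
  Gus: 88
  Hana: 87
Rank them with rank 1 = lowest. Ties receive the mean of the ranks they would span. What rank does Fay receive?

Sorted (ascending): 47, 60, 87, 87, 87, 88, 88
The 3 values of 87 occupy positions 3–5 → average rank 4.
The 2 values of 88 occupy positions 6–7 → average rank (6+7)/2 = 6.5.
Fay has value 88 → rank 6.5.

6.5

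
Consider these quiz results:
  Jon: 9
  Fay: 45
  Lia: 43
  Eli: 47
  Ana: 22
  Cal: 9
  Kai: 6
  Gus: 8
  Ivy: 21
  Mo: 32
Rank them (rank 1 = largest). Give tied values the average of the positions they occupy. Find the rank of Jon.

7.5

Sorted (descending): 47, 45, 43, 32, 22, 21, 9, 9, 8, 6
The 2 values of 9 occupy positions 7–8 → average rank (7+8)/2 = 7.5.
Jon has value 9 → rank 7.5.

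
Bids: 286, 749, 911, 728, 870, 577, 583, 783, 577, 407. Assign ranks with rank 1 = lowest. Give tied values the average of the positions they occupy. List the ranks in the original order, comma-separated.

1, 7, 10, 6, 9, 3.5, 5, 8, 3.5, 2

Sorted (ascending): 286, 407, 577, 577, 583, 728, 749, 783, 870, 911
The 2 values of 577 occupy positions 3–4 → average rank (3+4)/2 = 3.5.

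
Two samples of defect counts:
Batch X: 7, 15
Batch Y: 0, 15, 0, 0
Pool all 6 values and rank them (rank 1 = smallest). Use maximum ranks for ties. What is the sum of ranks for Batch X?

10

Sorted (ascending): 0, 0, 0, 7, 15, 15
The 3 values of 0 occupy positions 1–3 → each gets rank 3.
The 2 values of 15 occupy positions 5–6 → each gets rank 6.
Batch X values → pooled ranks: 7→4, 15→6
Rank sum = 4 + 6 = 10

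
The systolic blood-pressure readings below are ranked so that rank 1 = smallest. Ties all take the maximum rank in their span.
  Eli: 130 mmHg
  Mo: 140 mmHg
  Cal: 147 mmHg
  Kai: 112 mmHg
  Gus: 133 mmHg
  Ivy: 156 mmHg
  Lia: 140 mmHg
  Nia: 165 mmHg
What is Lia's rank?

5

Sorted (ascending): 112, 130, 133, 140, 140, 147, 156, 165
The 2 values of 140 occupy positions 4–5 → each gets rank 5.
Lia has value 140 mmHg → rank 5.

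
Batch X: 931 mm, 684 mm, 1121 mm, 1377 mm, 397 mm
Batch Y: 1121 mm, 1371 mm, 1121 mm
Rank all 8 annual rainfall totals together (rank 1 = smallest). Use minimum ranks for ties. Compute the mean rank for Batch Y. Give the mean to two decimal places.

Sorted (ascending): 397, 684, 931, 1121, 1121, 1121, 1371, 1377
The 3 values of 1121 occupy positions 4–6 → each gets rank 4.
Batch Y values → pooled ranks: 1121→4, 1371→7, 1121→4
Mean rank = (4 + 7 + 4) / 3 = 5.00

5.00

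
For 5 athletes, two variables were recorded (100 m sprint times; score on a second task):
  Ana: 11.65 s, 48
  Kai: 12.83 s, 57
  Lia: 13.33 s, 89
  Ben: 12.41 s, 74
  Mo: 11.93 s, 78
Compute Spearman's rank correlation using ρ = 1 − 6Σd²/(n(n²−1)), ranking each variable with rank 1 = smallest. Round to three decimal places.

Ranks of variable 1: 1, 4, 5, 3, 2
Ranks of variable 2: 1, 2, 5, 3, 4
d = r₁ − r₂: 0, 2, 0, 0, -2
d²: 0, 4, 0, 0, 4; Σd² = 8
ρ = 1 − 6·8/(5·24) = 1 − 48/120 = 0.600

0.600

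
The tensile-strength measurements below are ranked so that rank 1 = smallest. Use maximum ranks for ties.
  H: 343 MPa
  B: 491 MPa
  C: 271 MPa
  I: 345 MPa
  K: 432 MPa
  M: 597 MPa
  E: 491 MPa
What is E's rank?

Sorted (ascending): 271, 343, 345, 432, 491, 491, 597
The 2 values of 491 occupy positions 5–6 → each gets rank 6.
E has value 491 MPa → rank 6.

6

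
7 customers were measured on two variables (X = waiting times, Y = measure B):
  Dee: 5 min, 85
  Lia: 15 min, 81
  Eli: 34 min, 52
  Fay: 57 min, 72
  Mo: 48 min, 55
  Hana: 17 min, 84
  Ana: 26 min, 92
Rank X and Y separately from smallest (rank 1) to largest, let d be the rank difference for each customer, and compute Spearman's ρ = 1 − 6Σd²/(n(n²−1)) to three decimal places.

-0.607

Ranks of variable 1: 1, 2, 5, 7, 6, 3, 4
Ranks of variable 2: 6, 4, 1, 3, 2, 5, 7
d = r₁ − r₂: -5, -2, 4, 4, 4, -2, -3
d²: 25, 4, 16, 16, 16, 4, 9; Σd² = 90
ρ = 1 − 6·90/(7·48) = 1 − 540/336 = -0.607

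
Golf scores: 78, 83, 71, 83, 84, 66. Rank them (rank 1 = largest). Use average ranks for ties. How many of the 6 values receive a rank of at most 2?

1

Sorted (descending): 84, 83, 83, 78, 71, 66
The 2 values of 83 occupy positions 2–3 → average rank (2+3)/2 = 2.5.
Ranks ≤ 2: {1} → 1 value.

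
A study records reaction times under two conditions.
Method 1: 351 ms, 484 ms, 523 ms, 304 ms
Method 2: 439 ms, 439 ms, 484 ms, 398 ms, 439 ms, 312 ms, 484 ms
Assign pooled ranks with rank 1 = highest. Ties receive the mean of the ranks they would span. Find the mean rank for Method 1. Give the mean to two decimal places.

6.00

Sorted (descending): 523, 484, 484, 484, 439, 439, 439, 398, 351, 312, 304
The 3 values of 484 occupy positions 2–4 → average rank 3.
The 3 values of 439 occupy positions 5–7 → average rank 6.
Method 1 values → pooled ranks: 351→9, 484→3, 523→1, 304→11
Mean rank = (9 + 3 + 1 + 11) / 4 = 6.00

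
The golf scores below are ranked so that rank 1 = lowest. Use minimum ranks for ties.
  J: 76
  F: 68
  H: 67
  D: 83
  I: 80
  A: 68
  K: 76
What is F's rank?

Sorted (ascending): 67, 68, 68, 76, 76, 80, 83
The 2 values of 68 occupy positions 2–3 → each gets rank 2.
The 2 values of 76 occupy positions 4–5 → each gets rank 4.
F has value 68 → rank 2.

2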